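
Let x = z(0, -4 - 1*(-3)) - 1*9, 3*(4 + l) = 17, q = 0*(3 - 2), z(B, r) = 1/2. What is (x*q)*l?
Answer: 0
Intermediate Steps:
z(B, r) = 1/2 (z(B, r) = 1*(1/2) = 1/2)
q = 0 (q = 0*1 = 0)
l = 5/3 (l = -4 + (1/3)*17 = -4 + 17/3 = 5/3 ≈ 1.6667)
x = -17/2 (x = 1/2 - 1*9 = 1/2 - 9 = -17/2 ≈ -8.5000)
(x*q)*l = -17/2*0*(5/3) = 0*(5/3) = 0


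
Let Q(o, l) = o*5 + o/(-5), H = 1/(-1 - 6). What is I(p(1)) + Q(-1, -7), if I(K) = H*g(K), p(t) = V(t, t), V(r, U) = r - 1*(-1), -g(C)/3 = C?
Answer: -138/35 ≈ -3.9429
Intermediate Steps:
g(C) = -3*C
H = -⅐ (H = 1/(-7) = -⅐ ≈ -0.14286)
V(r, U) = 1 + r (V(r, U) = r + 1 = 1 + r)
Q(o, l) = 24*o/5 (Q(o, l) = 5*o + o*(-⅕) = 5*o - o/5 = 24*o/5)
p(t) = 1 + t
I(K) = 3*K/7 (I(K) = -(-3)*K/7 = 3*K/7)
I(p(1)) + Q(-1, -7) = 3*(1 + 1)/7 + (24/5)*(-1) = (3/7)*2 - 24/5 = 6/7 - 24/5 = -138/35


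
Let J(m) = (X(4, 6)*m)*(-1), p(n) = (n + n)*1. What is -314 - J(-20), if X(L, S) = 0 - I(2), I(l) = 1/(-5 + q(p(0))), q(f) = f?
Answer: -318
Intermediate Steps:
p(n) = 2*n (p(n) = (2*n)*1 = 2*n)
I(l) = -⅕ (I(l) = 1/(-5 + 2*0) = 1/(-5 + 0) = 1/(-5) = -⅕)
X(L, S) = ⅕ (X(L, S) = 0 - 1*(-⅕) = 0 + ⅕ = ⅕)
J(m) = -m/5 (J(m) = (m/5)*(-1) = -m/5)
-314 - J(-20) = -314 - (-1)*(-20)/5 = -314 - 1*4 = -314 - 4 = -318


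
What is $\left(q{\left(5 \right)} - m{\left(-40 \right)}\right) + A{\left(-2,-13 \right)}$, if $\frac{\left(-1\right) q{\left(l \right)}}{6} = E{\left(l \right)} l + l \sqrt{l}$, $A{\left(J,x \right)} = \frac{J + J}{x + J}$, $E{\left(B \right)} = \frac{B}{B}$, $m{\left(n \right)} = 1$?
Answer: $- \frac{461}{15} - 30 \sqrt{5} \approx -97.815$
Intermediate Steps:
$E{\left(B \right)} = 1$
$A{\left(J,x \right)} = \frac{2 J}{J + x}$
$q{\left(l \right)} = - 6 l - 6 l^{\frac{3}{2}}$ ($q{\left(l \right)} = - 6 \left(1 l + l \sqrt{l}\right) = - 6 \left(l + l^{\frac{3}{2}}\right) = - 6 l - 6 l^{\frac{3}{2}}$)
$\left(q{\left(5 \right)} - m{\left(-40 \right)}\right) + A{\left(-2,-13 \right)} = \left(\left(\left(-6\right) 5 - 6 \cdot 5^{\frac{3}{2}}\right) - 1\right) + 2 \left(-2\right) \frac{1}{-2 - 13} = \left(\left(-30 - 6 \cdot 5 \sqrt{5}\right) - 1\right) + 2 \left(-2\right) \frac{1}{-15} = \left(\left(-30 - 30 \sqrt{5}\right) - 1\right) + 2 \left(-2\right) \left(- \frac{1}{15}\right) = \left(-31 - 30 \sqrt{5}\right) + \frac{4}{15} = - \frac{461}{15} - 30 \sqrt{5}$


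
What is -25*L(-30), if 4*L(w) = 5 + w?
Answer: 625/4 ≈ 156.25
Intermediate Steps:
L(w) = 5/4 + w/4 (L(w) = (5 + w)/4 = 5/4 + w/4)
-25*L(-30) = -25*(5/4 + (¼)*(-30)) = -25*(5/4 - 15/2) = -25*(-25/4) = 625/4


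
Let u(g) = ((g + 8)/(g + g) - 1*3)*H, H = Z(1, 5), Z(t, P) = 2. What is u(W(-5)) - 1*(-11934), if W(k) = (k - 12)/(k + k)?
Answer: 202873/17 ≈ 11934.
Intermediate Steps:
W(k) = (-12 + k)/(2*k) (W(k) = (-12 + k)/((2*k)) = (-12 + k)*(1/(2*k)) = (-12 + k)/(2*k))
H = 2
u(g) = -6 + (8 + g)/g (u(g) = ((g + 8)/(g + g) - 1*3)*2 = ((8 + g)/((2*g)) - 3)*2 = ((8 + g)*(1/(2*g)) - 3)*2 = ((8 + g)/(2*g) - 3)*2 = (-3 + (8 + g)/(2*g))*2 = -6 + (8 + g)/g)
u(W(-5)) - 1*(-11934) = (-5 + 8/(((½)*(-12 - 5)/(-5)))) - 1*(-11934) = (-5 + 8/(((½)*(-⅕)*(-17)))) + 11934 = (-5 + 8/(17/10)) + 11934 = (-5 + 8*(10/17)) + 11934 = (-5 + 80/17) + 11934 = -5/17 + 11934 = 202873/17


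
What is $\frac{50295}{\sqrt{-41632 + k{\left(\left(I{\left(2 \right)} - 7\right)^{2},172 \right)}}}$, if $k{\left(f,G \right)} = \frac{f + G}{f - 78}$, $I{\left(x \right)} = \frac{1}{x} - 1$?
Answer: $- \frac{50295 i \sqrt{315192039}}{3622897} \approx - 246.47 i$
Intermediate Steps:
$I{\left(x \right)} = -1 + \frac{1}{x}$
$k{\left(f,G \right)} = \frac{G + f}{-78 + f}$
$\frac{50295}{\sqrt{-41632 + k{\left(\left(I{\left(2 \right)} - 7\right)^{2},172 \right)}}} = \frac{50295}{\sqrt{-41632 + \frac{172 + \left(\frac{1 - 2}{2} - 7\right)^{2}}{-78 + \left(\frac{1 - 2}{2} - 7\right)^{2}}}} = \frac{50295}{\sqrt{-41632 + \frac{172 + \left(\frac{1}{2} \left(-1\right) - 7\right)^{2}}{-78 + \left(\frac{1}{2} \left(-1\right) - 7\right)^{2}}}} = \frac{50295}{\sqrt{-41632 + \frac{172 + \left(- \frac{1}{2} - 7\right)^{2}}{-78 + \left(- \frac{1}{2} - 7\right)^{2}}}} = \frac{50295}{\sqrt{-41632 + \frac{172 + \left(- \frac{15}{2}\right)^{2}}{-78 + \left(- \frac{15}{2}\right)^{2}}}} = \frac{50295}{\sqrt{-41632 + \frac{172 + \frac{225}{4}}{-78 + \frac{225}{4}}}} = \frac{50295}{\sqrt{-41632 + \frac{1}{- \frac{87}{4}} \cdot \frac{913}{4}}} = \frac{50295}{\sqrt{-41632 - \frac{913}{87}}} = \frac{50295}{\sqrt{- \frac{3622897}{87}}} = \frac{50295}{\frac{1}{87} i \sqrt{315192039}} = 50295 \left(- \frac{i \sqrt{315192039}}{3622897}\right) = - \frac{50295 i \sqrt{315192039}}{3622897}$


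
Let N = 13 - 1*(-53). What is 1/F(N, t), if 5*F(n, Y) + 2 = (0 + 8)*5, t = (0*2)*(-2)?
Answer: 5/38 ≈ 0.13158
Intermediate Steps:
t = 0 (t = 0*(-2) = 0)
N = 66 (N = 13 + 53 = 66)
F(n, Y) = 38/5 (F(n, Y) = -⅖ + ((0 + 8)*5)/5 = -⅖ + (8*5)/5 = -⅖ + (⅕)*40 = -⅖ + 8 = 38/5)
1/F(N, t) = 1/(38/5) = 5/38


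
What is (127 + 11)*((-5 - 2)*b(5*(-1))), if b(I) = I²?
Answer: -24150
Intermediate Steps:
(127 + 11)*((-5 - 2)*b(5*(-1))) = (127 + 11)*((-5 - 2)*(5*(-1))²) = 138*(-7*(-5)²) = 138*(-7*25) = 138*(-175) = -24150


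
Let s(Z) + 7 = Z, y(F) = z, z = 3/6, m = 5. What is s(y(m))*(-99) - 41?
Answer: 1205/2 ≈ 602.50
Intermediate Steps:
z = ½ (z = 3*(⅙) = ½ ≈ 0.50000)
y(F) = ½
s(Z) = -7 + Z
s(y(m))*(-99) - 41 = (-7 + ½)*(-99) - 41 = -13/2*(-99) - 41 = 1287/2 - 41 = 1205/2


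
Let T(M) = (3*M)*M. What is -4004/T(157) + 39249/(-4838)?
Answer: -2921717155/357755586 ≈ -8.1668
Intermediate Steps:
T(M) = 3*M²
-4004/T(157) + 39249/(-4838) = -4004/(3*157²) + 39249/(-4838) = -4004/(3*24649) + 39249*(-1/4838) = -4004/73947 - 39249/4838 = -2921717155/357755586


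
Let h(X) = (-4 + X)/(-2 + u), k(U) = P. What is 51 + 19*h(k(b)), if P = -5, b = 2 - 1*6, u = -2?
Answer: 375/4 ≈ 93.750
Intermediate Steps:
b = -4 (b = 2 - 6 = -4)
k(U) = -5
h(X) = 1 - X/4 (h(X) = (-4 + X)/(-2 - 2) = (-4 + X)/(-4) = (-4 + X)*(-1/4) = 1 - X/4)
51 + 19*h(k(b)) = 51 + 19*(1 - 1/4*(-5)) = 51 + 19*(1 + 5/4) = 51 + 19*(9/4) = 51 + 171/4 = 375/4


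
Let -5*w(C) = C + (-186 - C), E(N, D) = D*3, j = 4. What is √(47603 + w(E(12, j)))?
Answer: √1191005/5 ≈ 218.27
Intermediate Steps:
E(N, D) = 3*D
w(C) = 186/5 (w(C) = -(C + (-186 - C))/5 = -⅕*(-186) = 186/5)
√(47603 + w(E(12, j))) = √(47603 + 186/5) = √(238201/5) = √1191005/5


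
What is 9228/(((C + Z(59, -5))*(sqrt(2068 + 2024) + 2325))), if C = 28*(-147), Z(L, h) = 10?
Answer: -115350/119240293 + 3076*sqrt(1023)/3696449083 ≈ -0.00094076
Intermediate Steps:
C = -4116
9228/(((C + Z(59, -5))*(sqrt(2068 + 2024) + 2325))) = 9228/(((-4116 + 10)*(sqrt(2068 + 2024) + 2325))) = 9228/((-4106*(sqrt(4092) + 2325))) = 9228/((-4106*(2*sqrt(1023) + 2325))) = 9228/((-4106*(2325 + 2*sqrt(1023)))) = 9228/(-9546450 - 8212*sqrt(1023))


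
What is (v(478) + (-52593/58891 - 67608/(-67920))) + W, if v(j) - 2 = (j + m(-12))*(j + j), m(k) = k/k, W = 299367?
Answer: 2685353768001/3545990 ≈ 7.5729e+5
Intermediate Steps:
m(k) = 1
v(j) = 2 + 2*j*(1 + j) (v(j) = 2 + (j + 1)*(j + j) = 2 + (1 + j)*(2*j) = 2 + 2*j*(1 + j))
(v(478) + (-52593/58891 - 67608/(-67920))) + W = ((2 + 2*478 + 2*478²) + (-52593/58891 - 67608/(-67920))) + 299367 = ((2 + 956 + 2*228484) + (-52593*1/58891 - 67608*(-1/67920))) + 299367 = ((2 + 956 + 456968) + (-1119/1253 + 2817/2830)) + 299367 = (457926 + 362931/3545990) + 299367 = 1623801379671/3545990 + 299367 = 2685353768001/3545990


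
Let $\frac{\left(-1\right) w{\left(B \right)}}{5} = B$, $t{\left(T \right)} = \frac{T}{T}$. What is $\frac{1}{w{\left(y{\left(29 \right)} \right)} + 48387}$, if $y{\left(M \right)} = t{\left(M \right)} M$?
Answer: $\frac{1}{48242} \approx 2.0729 \cdot 10^{-5}$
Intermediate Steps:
$t{\left(T \right)} = 1$
$y{\left(M \right)} = M$ ($y{\left(M \right)} = 1 M = M$)
$w{\left(B \right)} = - 5 B$
$\frac{1}{w{\left(y{\left(29 \right)} \right)} + 48387} = \frac{1}{\left(-5\right) 29 + 48387} = \frac{1}{-145 + 48387} = \frac{1}{48242}$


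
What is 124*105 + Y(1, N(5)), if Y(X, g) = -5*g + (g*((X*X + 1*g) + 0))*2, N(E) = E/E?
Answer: 13019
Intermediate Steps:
N(E) = 1
Y(X, g) = -5*g + 2*g*(g + X²) (Y(X, g) = -5*g + (g*((X² + g) + 0))*2 = -5*g + (g*((g + X²) + 0))*2 = -5*g + (g*(g + X²))*2 = -5*g + 2*g*(g + X²))
124*105 + Y(1, N(5)) = 124*105 + 1*(-5 + 2*1 + 2*1²) = 13020 + 1*(-5 + 2 + 2*1) = 13020 + 1*(-5 + 2 + 2) = 13020 + 1*(-1) = 13020 - 1 = 13019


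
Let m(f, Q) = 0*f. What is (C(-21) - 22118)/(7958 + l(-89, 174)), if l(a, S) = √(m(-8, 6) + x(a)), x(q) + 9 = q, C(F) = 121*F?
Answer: -98118161/31664931 + 172613*I*√2/63329862 ≈ -3.0986 + 0.0038546*I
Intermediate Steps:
m(f, Q) = 0
x(q) = -9 + q
l(a, S) = √(-9 + a) (l(a, S) = √(0 + (-9 + a)) = √(-9 + a))
(C(-21) - 22118)/(7958 + l(-89, 174)) = (121*(-21) - 22118)/(7958 + √(-9 - 89)) = (-2541 - 22118)/(7958 + √(-98)) = -24659/(7958 + 7*I*√2)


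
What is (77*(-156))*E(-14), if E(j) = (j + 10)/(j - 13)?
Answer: -16016/9 ≈ -1779.6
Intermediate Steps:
E(j) = (10 + j)/(-13 + j)
(77*(-156))*E(-14) = (77*(-156))*((10 - 14)/(-13 - 14)) = -12012*(-4)/(-27) = -(-4004)*(-4)/9 = -12012*4/27 = -16016/9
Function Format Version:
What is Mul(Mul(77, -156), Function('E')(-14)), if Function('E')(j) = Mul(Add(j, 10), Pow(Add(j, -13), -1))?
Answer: Rational(-16016, 9) ≈ -1779.6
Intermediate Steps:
Function('E')(j) = Mul(Pow(Add(-13, j), -1), Add(10, j)) (Function('E')(j) = Mul(Add(10, j), Pow(Add(-13, j), -1)) = Mul(Pow(Add(-13, j), -1), Add(10, j)))
Mul(Mul(77, -156), Function('E')(-14)) = Mul(Mul(77, -156), Mul(Pow(Add(-13, -14), -1), Add(10, -14))) = Mul(-12012, Mul(Pow(-27, -1), -4)) = Mul(-12012, Mul(Rational(-1, 27), -4)) = Mul(-12012, Rational(4, 27)) = Rational(-16016, 9)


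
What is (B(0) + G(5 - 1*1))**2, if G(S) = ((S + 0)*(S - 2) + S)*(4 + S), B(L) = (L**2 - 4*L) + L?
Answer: 9216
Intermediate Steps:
B(L) = L**2 - 3*L
G(S) = (4 + S)*(S + S*(-2 + S)) (G(S) = (S*(-2 + S) + S)*(4 + S) = (S + S*(-2 + S))*(4 + S) = (4 + S)*(S + S*(-2 + S)))
(B(0) + G(5 - 1*1))**2 = (0*(-3 + 0) + (5 - 1*1)*(-4 + (5 - 1*1)**2 + 3*(5 - 1*1)))**2 = (0*(-3) + (5 - 1)*(-4 + (5 - 1)**2 + 3*(5 - 1)))**2 = (0 + 4*(-4 + 4**2 + 3*4))**2 = (0 + 4*(-4 + 16 + 12))**2 = (0 + 4*24)**2 = (0 + 96)**2 = 96**2 = 9216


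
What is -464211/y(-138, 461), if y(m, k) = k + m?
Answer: -464211/323 ≈ -1437.2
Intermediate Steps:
-464211/y(-138, 461) = -464211/(461 - 138) = -464211/323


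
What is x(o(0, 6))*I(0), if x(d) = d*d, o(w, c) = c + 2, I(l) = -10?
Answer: -640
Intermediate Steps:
o(w, c) = 2 + c
x(d) = d**2
x(o(0, 6))*I(0) = (2 + 6)**2*(-10) = 8**2*(-10) = 64*(-10) = -640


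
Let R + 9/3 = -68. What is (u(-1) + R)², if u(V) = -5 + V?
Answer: 5929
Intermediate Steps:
R = -71 (R = -3 - 68 = -71)
(u(-1) + R)² = ((-5 - 1) - 71)² = (-6 - 71)² = (-77)² = 5929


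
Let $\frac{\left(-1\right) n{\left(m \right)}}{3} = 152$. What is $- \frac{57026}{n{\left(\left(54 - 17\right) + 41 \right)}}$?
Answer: $\frac{28513}{228} \approx 125.06$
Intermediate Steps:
$n{\left(m \right)} = -456$ ($n{\left(m \right)} = \left(-3\right) 152 = -456$)
$- \frac{57026}{n{\left(\left(54 - 17\right) + 41 \right)}} = - \frac{57026}{-456} = \left(-57026\right) \left(- \frac{1}{456}\right) = \frac{28513}{228}$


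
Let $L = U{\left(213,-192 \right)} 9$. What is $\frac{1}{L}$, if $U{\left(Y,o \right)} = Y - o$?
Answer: $\frac{1}{3645} \approx 0.00027435$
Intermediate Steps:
$L = 3645$ ($L = \left(213 - -192\right) 9 = \left(213 + 192\right) 9 = 405 \cdot 9 = 3645$)
$\frac{1}{L} = \frac{1}{3645}$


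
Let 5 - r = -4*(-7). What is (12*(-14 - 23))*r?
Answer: 10212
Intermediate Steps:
r = -23 (r = 5 - (-4)*(-7) = 5 - 1*28 = 5 - 28 = -23)
(12*(-14 - 23))*r = (12*(-14 - 23))*(-23) = (12*(-37))*(-23) = -444*(-23) = 10212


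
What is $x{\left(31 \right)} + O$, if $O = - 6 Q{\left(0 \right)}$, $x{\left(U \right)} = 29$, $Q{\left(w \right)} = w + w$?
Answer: $29$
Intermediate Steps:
$Q{\left(w \right)} = 2 w$
$O = 0$ ($O = - 6 \cdot 2 \cdot 0 = \left(-6\right) 0 = 0$)
$x{\left(31 \right)} + O = 29 + 0 = 29$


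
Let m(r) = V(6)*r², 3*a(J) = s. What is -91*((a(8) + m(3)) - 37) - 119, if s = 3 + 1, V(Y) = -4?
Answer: 19208/3 ≈ 6402.7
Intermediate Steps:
s = 4
a(J) = 4/3 (a(J) = (⅓)*4 = 4/3)
m(r) = -4*r²
-91*((a(8) + m(3)) - 37) - 119 = -91*((4/3 - 4*3²) - 37) - 119 = -91*((4/3 - 4*9) - 37) - 119 = -91*((4/3 - 36) - 37) - 119 = -91*(-104/3 - 37) - 119 = -91*(-215/3) - 119 = 19565/3 - 119 = 19208/3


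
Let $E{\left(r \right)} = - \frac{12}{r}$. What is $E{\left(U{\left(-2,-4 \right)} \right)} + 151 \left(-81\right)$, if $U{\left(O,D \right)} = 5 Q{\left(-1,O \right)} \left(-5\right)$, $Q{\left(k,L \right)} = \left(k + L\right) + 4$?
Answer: $- \frac{305763}{25} \approx -12231.0$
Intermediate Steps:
$Q{\left(k,L \right)} = 4 + L + k$ ($Q{\left(k,L \right)} = \left(L + k\right) + 4 = 4 + L + k$)
$U{\left(O,D \right)} = -75 - 25 O$ ($U{\left(O,D \right)} = 5 \left(4 + O - 1\right) \left(-5\right) = 5 \left(3 + O\right) \left(-5\right) = \left(15 + 5 O\right) \left(-5\right) = -75 - 25 O$)
$E{\left(U{\left(-2,-4 \right)} \right)} + 151 \left(-81\right) = - \frac{12}{-75 - -50} + 151 \left(-81\right) = - \frac{12}{-75 + 50} - 12231 = - \frac{12}{-25} - 12231 = \left(-12\right) \left(- \frac{1}{25}\right) - 12231 = \frac{12}{25} - 12231 = - \frac{305763}{25}$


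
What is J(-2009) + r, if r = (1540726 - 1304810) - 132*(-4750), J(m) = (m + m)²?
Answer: 17007240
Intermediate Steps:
J(m) = 4*m² (J(m) = (2*m)² = 4*m²)
r = 862916 (r = 235916 + 627000 = 862916)
J(-2009) + r = 4*(-2009)² + 862916 = 4*4036081 + 862916 = 16144324 + 862916 = 17007240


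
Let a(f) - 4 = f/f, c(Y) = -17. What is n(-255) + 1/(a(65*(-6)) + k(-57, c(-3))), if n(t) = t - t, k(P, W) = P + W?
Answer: -1/69 ≈ -0.014493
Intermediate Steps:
n(t) = 0
a(f) = 5 (a(f) = 4 + f/f = 4 + 1 = 5)
n(-255) + 1/(a(65*(-6)) + k(-57, c(-3))) = 0 + 1/(5 + (-57 - 17)) = 0 + 1/(5 - 74) = 0 + 1/(-69) = 0 - 1/69 = -1/69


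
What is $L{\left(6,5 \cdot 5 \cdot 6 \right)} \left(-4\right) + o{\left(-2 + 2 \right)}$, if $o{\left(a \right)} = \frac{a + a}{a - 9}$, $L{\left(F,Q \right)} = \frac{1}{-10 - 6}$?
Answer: $\frac{1}{4} \approx 0.25$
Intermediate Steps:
$L{\left(F,Q \right)} = - \frac{1}{16}$ ($L{\left(F,Q \right)} = \frac{1}{-16} = - \frac{1}{16}$)
$o{\left(a \right)} = \frac{2 a}{-9 + a}$
$L{\left(6,5 \cdot 5 \cdot 6 \right)} \left(-4\right) + o{\left(-2 + 2 \right)} = \left(- \frac{1}{16}\right) \left(-4\right) + \frac{2 \left(-2 + 2\right)}{-9 + \left(-2 + 2\right)} = \frac{1}{4} + 2 \cdot 0 \frac{1}{-9 + 0} = \frac{1}{4} + 2 \cdot 0 \frac{1}{-9} = \frac{1}{4} + 2 \cdot 0 \left(- \frac{1}{9}\right) = \frac{1}{4} + 0 = \frac{1}{4}$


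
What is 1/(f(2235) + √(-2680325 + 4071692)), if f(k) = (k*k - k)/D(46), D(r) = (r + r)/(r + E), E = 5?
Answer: 1952259090/5403565494739151 - 2116*√1391367/16210696484217453 ≈ 3.6114e-7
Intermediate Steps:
D(r) = 2*r/(5 + r) (D(r) = (r + r)/(r + 5) = (2*r)/(5 + r) = 2*r/(5 + r))
f(k) = -51*k/92 + 51*k²/92 (f(k) = (k*k - k)/((2*46/(5 + 46))) = (k² - k)/((2*46/51)) = (k² - k)/((2*46*(1/51))) = (k² - k)/(92/51) = (k² - k)*(51/92) = -51*k/92 + 51*k²/92)
1/(f(2235) + √(-2680325 + 4071692)) = 1/((51/92)*2235*(-1 + 2235) + √(-2680325 + 4071692)) = 1/((51/92)*2235*2234 + √1391367) = 1/(127321245/46 + √1391367)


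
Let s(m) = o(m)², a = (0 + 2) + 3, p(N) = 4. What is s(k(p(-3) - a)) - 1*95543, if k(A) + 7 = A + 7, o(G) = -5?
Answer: -95518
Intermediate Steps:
a = 5 (a = 2 + 3 = 5)
k(A) = A (k(A) = -7 + (A + 7) = -7 + (7 + A) = A)
s(m) = 25 (s(m) = (-5)² = 25)
s(k(p(-3) - a)) - 1*95543 = 25 - 1*95543 = 25 - 95543 = -95518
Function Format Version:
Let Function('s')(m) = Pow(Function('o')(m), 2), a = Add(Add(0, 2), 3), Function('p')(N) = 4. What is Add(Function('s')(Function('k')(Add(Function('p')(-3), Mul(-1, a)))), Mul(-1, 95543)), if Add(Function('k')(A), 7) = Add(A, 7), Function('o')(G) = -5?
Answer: -95518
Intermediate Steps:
a = 5 (a = Add(2, 3) = 5)
Function('k')(A) = A (Function('k')(A) = Add(-7, Add(A, 7)) = Add(-7, Add(7, A)) = A)
Function('s')(m) = 25 (Function('s')(m) = Pow(-5, 2) = 25)
Add(Function('s')(Function('k')(Add(Function('p')(-3), Mul(-1, a)))), Mul(-1, 95543)) = Add(25, Mul(-1, 95543)) = Add(25, -95543) = -95518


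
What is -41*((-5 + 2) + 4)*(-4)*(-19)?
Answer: -3116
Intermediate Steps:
-41*((-5 + 2) + 4)*(-4)*(-19) = -41*(-3 + 4)*(-4)*(-19) = -41*(-4)*(-19) = 164*(-19) = -3116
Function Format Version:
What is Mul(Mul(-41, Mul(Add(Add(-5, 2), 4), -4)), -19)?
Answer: -3116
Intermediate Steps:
Mul(Mul(-41, Mul(Add(Add(-5, 2), 4), -4)), -19) = Mul(Mul(-41, Mul(Add(-3, 4), -4)), -19) = Mul(Mul(-41, Mul(1, -4)), -19) = Mul(Mul(-41, -4), -19) = Mul(164, -19) = -3116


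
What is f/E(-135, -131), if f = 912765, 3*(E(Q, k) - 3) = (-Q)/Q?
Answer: 2738295/8 ≈ 3.4229e+5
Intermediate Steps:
E(Q, k) = 8/3 (E(Q, k) = 3 + ((-Q)/Q)/3 = 3 + (⅓)*(-1) = 3 - ⅓ = 8/3)
f/E(-135, -131) = 912765/(8/3) = 912765*(3/8) = 2738295/8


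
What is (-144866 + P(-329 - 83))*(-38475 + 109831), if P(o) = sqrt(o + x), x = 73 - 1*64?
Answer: -10337058296 + 71356*I*sqrt(403) ≈ -1.0337e+10 + 1.4325e+6*I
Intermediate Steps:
x = 9 (x = 73 - 64 = 9)
P(o) = sqrt(9 + o) (P(o) = sqrt(o + 9) = sqrt(9 + o))
(-144866 + P(-329 - 83))*(-38475 + 109831) = (-144866 + sqrt(9 + (-329 - 83)))*(-38475 + 109831) = (-144866 + sqrt(9 - 412))*71356 = (-144866 + sqrt(-403))*71356 = (-144866 + I*sqrt(403))*71356 = -10337058296 + 71356*I*sqrt(403)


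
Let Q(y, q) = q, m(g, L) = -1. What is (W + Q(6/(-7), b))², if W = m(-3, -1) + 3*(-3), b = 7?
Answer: 9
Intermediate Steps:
W = -10 (W = -1 + 3*(-3) = -1 - 9 = -10)
(W + Q(6/(-7), b))² = (-10 + 7)² = (-3)² = 9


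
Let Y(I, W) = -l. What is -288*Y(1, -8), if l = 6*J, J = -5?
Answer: -8640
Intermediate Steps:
l = -30 (l = 6*(-5) = -30)
Y(I, W) = 30 (Y(I, W) = -1*(-30) = 30)
-288*Y(1, -8) = -288*30 = -8640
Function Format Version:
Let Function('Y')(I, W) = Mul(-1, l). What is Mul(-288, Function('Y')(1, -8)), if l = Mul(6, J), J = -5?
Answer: -8640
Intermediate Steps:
l = -30 (l = Mul(6, -5) = -30)
Function('Y')(I, W) = 30 (Function('Y')(I, W) = Mul(-1, -30) = 30)
Mul(-288, Function('Y')(1, -8)) = Mul(-288, 30) = -8640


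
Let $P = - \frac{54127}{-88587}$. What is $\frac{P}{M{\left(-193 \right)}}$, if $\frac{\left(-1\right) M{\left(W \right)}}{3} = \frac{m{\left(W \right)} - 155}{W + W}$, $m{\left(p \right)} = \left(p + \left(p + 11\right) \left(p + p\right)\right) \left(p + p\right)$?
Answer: $- \frac{108254}{37238113233} \approx -2.9071 \cdot 10^{-6}$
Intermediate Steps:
$P = \frac{54127}{88587}$ ($P = \left(-54127\right) \left(- \frac{1}{88587}\right) = \frac{54127}{88587} \approx 0.611$)
$m{\left(p \right)} = 2 p \left(p + 2 p \left(11 + p\right)\right)$ ($m{\left(p \right)} = \left(p + \left(11 + p\right) 2 p\right) 2 p = \left(p + 2 p \left(11 + p\right)\right) 2 p = 2 p \left(p + 2 p \left(11 + p\right)\right)$)
$M{\left(W \right)} = - \frac{3 \left(-155 + W^{2} \left(46 + 4 W\right)\right)}{2 W}$ ($M{\left(W \right)} = - 3 \frac{W^{2} \left(46 + 4 W\right) - 155}{W + W} = - 3 \frac{-155 + W^{2} \left(46 + 4 W\right)}{2 W} = - \frac{3 \left(-155 + W^{2} \left(46 + 4 W\right)\right)}{2 W}$)
$\frac{P}{M{\left(-193 \right)}} = \frac{54127}{88587 \left(\left(-69\right) \left(-193\right) - 6 \left(-193\right)^{2} + \frac{465}{2 \left(-193\right)}\right)} = \frac{54127}{88587 \left(13317 - 223494 + \frac{465}{2} \left(- \frac{1}{193}\right)\right)} = \frac{54127}{88587 \left(13317 - 223494 - \frac{465}{386}\right)} = \frac{54127}{88587 \left(- \frac{81128787}{386}\right)} = \frac{54127}{88587} \left(- \frac{386}{81128787}\right) = - \frac{108254}{37238113233}$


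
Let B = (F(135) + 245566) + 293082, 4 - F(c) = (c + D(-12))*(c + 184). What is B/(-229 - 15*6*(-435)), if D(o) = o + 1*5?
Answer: 497820/38921 ≈ 12.791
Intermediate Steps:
D(o) = 5 + o (D(o) = o + 5 = 5 + o)
F(c) = 4 - (-7 + c)*(184 + c) (F(c) = 4 - (c + (5 - 12))*(c + 184) = 4 - (c - 7)*(184 + c) = 4 - (-7 + c)*(184 + c))
B = 497820 (B = ((1292 - 1*135**2 - 177*135) + 245566) + 293082 = ((1292 - 1*18225 - 23895) + 245566) + 293082 = ((1292 - 18225 - 23895) + 245566) + 293082 = (-40828 + 245566) + 293082 = 204738 + 293082 = 497820)
B/(-229 - 15*6*(-435)) = 497820/(-229 - 15*6*(-435)) = 497820/(-229 - 90*(-435)) = 497820/(-229 + 39150) = 497820/38921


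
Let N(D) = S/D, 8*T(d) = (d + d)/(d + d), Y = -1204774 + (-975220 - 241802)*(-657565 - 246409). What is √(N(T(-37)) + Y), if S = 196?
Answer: √1100155042222 ≈ 1.0489e+6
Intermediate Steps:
Y = 1100155040654 (Y = -1204774 - 1217022*(-903974) = -1204774 + 1100156245428 = 1100155040654)
T(d) = ⅛ (T(d) = ((d + d)/(d + d))/8 = ((2*d)/((2*d)))/8 = ((2*d)*(1/(2*d)))/8 = (⅛)*1 = ⅛)
N(D) = 196/D
√(N(T(-37)) + Y) = √(196/(⅛) + 1100155040654) = √(196*8 + 1100155040654) = √(1568 + 1100155040654) = √1100155042222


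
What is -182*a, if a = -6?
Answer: 1092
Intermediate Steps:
-182*a = -182*(-6) = 1092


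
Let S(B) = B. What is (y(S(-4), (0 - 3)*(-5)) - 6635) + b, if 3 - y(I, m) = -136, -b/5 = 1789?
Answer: -15441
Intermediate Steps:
b = -8945 (b = -5*1789 = -8945)
y(I, m) = 139 (y(I, m) = 3 - 1*(-136) = 3 + 136 = 139)
(y(S(-4), (0 - 3)*(-5)) - 6635) + b = (139 - 6635) - 8945 = -6496 - 8945 = -15441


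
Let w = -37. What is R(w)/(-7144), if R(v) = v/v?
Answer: -1/7144 ≈ -0.00013998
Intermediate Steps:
R(v) = 1
R(w)/(-7144) = 1/(-7144) = 1*(-1/7144) = -1/7144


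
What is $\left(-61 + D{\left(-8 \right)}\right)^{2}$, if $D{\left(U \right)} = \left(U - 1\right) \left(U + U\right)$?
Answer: $6889$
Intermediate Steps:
$D{\left(U \right)} = 2 U \left(-1 + U\right)$ ($D{\left(U \right)} = \left(-1 + U\right) 2 U = 2 U \left(-1 + U\right)$)
$\left(-61 + D{\left(-8 \right)}\right)^{2} = \left(-61 + 2 \left(-8\right) \left(-1 - 8\right)\right)^{2} = \left(-61 + 2 \left(-8\right) \left(-9\right)\right)^{2} = \left(-61 + 144\right)^{2} = 83^{2} = 6889$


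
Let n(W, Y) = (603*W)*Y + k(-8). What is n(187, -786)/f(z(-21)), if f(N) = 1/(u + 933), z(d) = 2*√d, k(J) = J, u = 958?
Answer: -167599621214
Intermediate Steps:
n(W, Y) = -8 + 603*W*Y (n(W, Y) = (603*W)*Y - 8 = 603*W*Y - 8 = -8 + 603*W*Y)
f(N) = 1/1891 (f(N) = 1/(958 + 933) = 1/1891)
n(187, -786)/f(z(-21)) = (-8 + 603*187*(-786))/(1/1891) = (-8 - 88630146)*1891 = -88630154*1891 = -167599621214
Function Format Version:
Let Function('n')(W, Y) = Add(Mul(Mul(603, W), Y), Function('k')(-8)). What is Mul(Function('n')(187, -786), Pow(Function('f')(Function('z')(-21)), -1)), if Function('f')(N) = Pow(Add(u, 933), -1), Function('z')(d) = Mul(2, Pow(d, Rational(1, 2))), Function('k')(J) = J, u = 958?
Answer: -167599621214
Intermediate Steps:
Function('n')(W, Y) = Add(-8, Mul(603, W, Y)) (Function('n')(W, Y) = Add(Mul(Mul(603, W), Y), -8) = Add(Mul(603, W, Y), -8) = Add(-8, Mul(603, W, Y)))
Function('f')(N) = Rational(1, 1891) (Function('f')(N) = Pow(Add(958, 933), -1) = Pow(1891, -1) = Rational(1, 1891))
Mul(Function('n')(187, -786), Pow(Function('f')(Function('z')(-21)), -1)) = Mul(Add(-8, Mul(603, 187, -786)), Pow(Rational(1, 1891), -1)) = Mul(Add(-8, -88630146), 1891) = Mul(-88630154, 1891) = -167599621214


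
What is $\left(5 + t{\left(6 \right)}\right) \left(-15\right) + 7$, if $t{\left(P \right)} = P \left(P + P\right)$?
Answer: $-1148$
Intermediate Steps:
$t{\left(P \right)} = 2 P^{2}$ ($t{\left(P \right)} = P 2 P = 2 P^{2}$)
$\left(5 + t{\left(6 \right)}\right) \left(-15\right) + 7 = \left(5 + 2 \cdot 6^{2}\right) \left(-15\right) + 7 = \left(5 + 2 \cdot 36\right) \left(-15\right) + 7 = \left(5 + 72\right) \left(-15\right) + 7 = 77 \left(-15\right) + 7 = -1155 + 7 = -1148$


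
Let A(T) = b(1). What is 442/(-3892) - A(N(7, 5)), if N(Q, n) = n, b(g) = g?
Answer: -2167/1946 ≈ -1.1136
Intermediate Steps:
A(T) = 1
442/(-3892) - A(N(7, 5)) = 442/(-3892) - 1*1 = 442*(-1/3892) - 1 = -221/1946 - 1 = -2167/1946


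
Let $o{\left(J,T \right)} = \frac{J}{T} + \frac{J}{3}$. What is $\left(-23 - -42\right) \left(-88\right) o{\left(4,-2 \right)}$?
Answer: $\frac{3344}{3} \approx 1114.7$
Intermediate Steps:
$o{\left(J,T \right)} = \frac{J}{3} + \frac{J}{T}$ ($o{\left(J,T \right)} = \frac{J}{T} + J \frac{1}{3} = \frac{J}{T} + \frac{J}{3} = \frac{J}{3} + \frac{J}{T}$)
$\left(-23 - -42\right) \left(-88\right) o{\left(4,-2 \right)} = \left(-23 - -42\right) \left(-88\right) \left(\frac{1}{3} \cdot 4 + \frac{4}{-2}\right) = \left(-23 + 42\right) \left(-88\right) \left(\frac{4}{3} + 4 \left(- \frac{1}{2}\right)\right) = 19 \left(-88\right) \left(\frac{4}{3} - 2\right) = \left(-1672\right) \left(- \frac{2}{3}\right) = \frac{3344}{3}$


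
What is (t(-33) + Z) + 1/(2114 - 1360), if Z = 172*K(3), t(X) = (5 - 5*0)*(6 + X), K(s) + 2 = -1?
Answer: -490853/754 ≈ -651.00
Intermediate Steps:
K(s) = -3 (K(s) = -2 - 1 = -3)
t(X) = 30 + 5*X (t(X) = (5 + 0)*(6 + X) = 5*(6 + X) = 30 + 5*X)
Z = -516 (Z = 172*(-3) = -516)
(t(-33) + Z) + 1/(2114 - 1360) = ((30 + 5*(-33)) - 516) + 1/(2114 - 1360) = ((30 - 165) - 516) + 1/754 = (-135 - 516) + 1/754 = -651 + 1/754 = -490853/754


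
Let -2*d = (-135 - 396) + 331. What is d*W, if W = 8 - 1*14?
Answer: -600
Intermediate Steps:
W = -6 (W = 8 - 14 = -6)
d = 100 (d = -((-135 - 396) + 331)/2 = -(-531 + 331)/2 = -½*(-200) = 100)
d*W = 100*(-6) = -600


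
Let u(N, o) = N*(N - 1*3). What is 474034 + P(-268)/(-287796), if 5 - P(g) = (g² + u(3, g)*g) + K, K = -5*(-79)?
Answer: 68212580639/143898 ≈ 4.7403e+5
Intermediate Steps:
u(N, o) = N*(-3 + N) (u(N, o) = N*(N - 3) = N*(-3 + N))
K = 395
P(g) = -390 - g² (P(g) = 5 - ((g² + (3*(-3 + 3))*g) + 395) = 5 - ((g² + (3*0)*g) + 395) = 5 - ((g² + 0*g) + 395) = 5 - ((g² + 0) + 395) = 5 - (g² + 395) = 5 - (395 + g²) = 5 + (-395 - g²) = -390 - g²)
474034 + P(-268)/(-287796) = 474034 + (-390 - 1*(-268)²)/(-287796) = 474034 + (-390 - 1*71824)*(-1/287796) = 474034 + (-390 - 71824)*(-1/287796) = 474034 - 72214*(-1/287796) = 474034 + 36107/143898 = 68212580639/143898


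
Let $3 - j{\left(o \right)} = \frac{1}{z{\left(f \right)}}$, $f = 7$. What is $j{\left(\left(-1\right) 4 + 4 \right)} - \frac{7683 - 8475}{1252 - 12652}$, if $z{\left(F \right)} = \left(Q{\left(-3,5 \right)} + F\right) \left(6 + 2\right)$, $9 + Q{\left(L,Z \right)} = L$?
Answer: $\frac{11231}{3800} \approx 2.9555$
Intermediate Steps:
$Q{\left(L,Z \right)} = -9 + L$
$z{\left(F \right)} = -96 + 8 F$ ($z{\left(F \right)} = \left(\left(-9 - 3\right) + F\right) \left(6 + 2\right) = \left(-12 + F\right) 8 = -96 + 8 F$)
$j{\left(o \right)} = \frac{121}{40}$ ($j{\left(o \right)} = 3 - \frac{1}{-96 + 8 \cdot 7} = 3 - \frac{1}{-96 + 56} = 3 - \frac{1}{-40} = 3 - - \frac{1}{40} = 3 + \frac{1}{40} = \frac{121}{40}$)
$j{\left(\left(-1\right) 4 + 4 \right)} - \frac{7683 - 8475}{1252 - 12652} = \frac{121}{40} - \frac{7683 - 8475}{1252 - 12652} = \frac{121}{40} - - \frac{792}{-11400} = \frac{121}{40} - \left(-792\right) \left(- \frac{1}{11400}\right) = \frac{121}{40} - \frac{33}{475} = \frac{11231}{3800}$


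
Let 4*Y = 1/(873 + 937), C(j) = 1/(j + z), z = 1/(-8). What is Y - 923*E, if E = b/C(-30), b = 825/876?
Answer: 55360501917/2114080 ≈ 26187.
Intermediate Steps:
z = -⅛ ≈ -0.12500
b = 275/292 (b = 825*(1/876) = 275/292 ≈ 0.94178)
C(j) = 1/(-⅛ + j) (C(j) = 1/(j - ⅛) = 1/(-⅛ + j))
Y = 1/7240 (Y = 1/(4*(873 + 937)) = (¼)/1810 = (¼)*(1/1810) = 1/7240 ≈ 0.00013812)
E = -66275/2336 (E = 275/(292*((8/(-1 + 8*(-30))))) = 275/(292*((8/(-1 - 240)))) = 275/(292*((8/(-241)))) = 275/(292*((8*(-1/241)))) = 275/(292*(-8/241)) = (275/292)*(-241/8) = -66275/2336 ≈ -28.371)
Y - 923*E = 1/7240 - 923*(-66275/2336) = 1/7240 + 61171825/2336 = 55360501917/2114080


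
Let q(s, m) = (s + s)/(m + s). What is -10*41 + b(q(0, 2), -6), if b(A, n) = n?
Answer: -416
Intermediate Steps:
q(s, m) = 2*s/(m + s) (q(s, m) = (2*s)/(m + s) = 2*s/(m + s))
-10*41 + b(q(0, 2), -6) = -10*41 - 6 = -410 - 6 = -416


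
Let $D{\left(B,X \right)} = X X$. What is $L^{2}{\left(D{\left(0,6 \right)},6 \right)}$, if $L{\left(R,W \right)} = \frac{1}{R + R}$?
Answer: $\frac{1}{5184} \approx 0.0001929$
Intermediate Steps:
$D{\left(B,X \right)} = X^{2}$
$L{\left(R,W \right)} = \frac{1}{2 R}$
$L^{2}{\left(D{\left(0,6 \right)},6 \right)} = \left(\frac{1}{2 \cdot 6^{2}}\right)^{2} = \left(\frac{1}{2 \cdot 36}\right)^{2} = \left(\frac{1}{2} \cdot \frac{1}{36}\right)^{2} = \left(\frac{1}{72}\right)^{2} = \frac{1}{5184}$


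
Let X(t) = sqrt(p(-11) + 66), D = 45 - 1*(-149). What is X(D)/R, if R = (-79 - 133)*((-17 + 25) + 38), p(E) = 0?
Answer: -sqrt(66)/9752 ≈ -0.00083306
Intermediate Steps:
D = 194 (D = 45 + 149 = 194)
X(t) = sqrt(66) (X(t) = sqrt(0 + 66) = sqrt(66))
R = -9752 (R = -212*(8 + 38) = -212*46 = -9752)
X(D)/R = sqrt(66)/(-9752) = sqrt(66)*(-1/9752) = -sqrt(66)/9752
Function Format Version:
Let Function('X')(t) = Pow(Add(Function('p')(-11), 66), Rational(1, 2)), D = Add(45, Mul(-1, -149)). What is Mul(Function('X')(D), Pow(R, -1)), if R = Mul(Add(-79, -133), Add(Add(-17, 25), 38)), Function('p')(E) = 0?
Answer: Mul(Rational(-1, 9752), Pow(66, Rational(1, 2))) ≈ -0.00083306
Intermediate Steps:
D = 194 (D = Add(45, 149) = 194)
Function('X')(t) = Pow(66, Rational(1, 2)) (Function('X')(t) = Pow(Add(0, 66), Rational(1, 2)) = Pow(66, Rational(1, 2)))
R = -9752 (R = Mul(-212, Add(8, 38)) = Mul(-212, 46) = -9752)
Mul(Function('X')(D), Pow(R, -1)) = Mul(Pow(66, Rational(1, 2)), Pow(-9752, -1)) = Mul(Pow(66, Rational(1, 2)), Rational(-1, 9752)) = Mul(Rational(-1, 9752), Pow(66, Rational(1, 2)))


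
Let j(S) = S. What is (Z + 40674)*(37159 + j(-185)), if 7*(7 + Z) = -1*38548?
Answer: 1300011122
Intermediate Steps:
Z = -38597/7 (Z = -7 + (-1*38548)/7 = -7 + (⅐)*(-38548) = -7 - 38548/7 = -38597/7 ≈ -5513.9)
(Z + 40674)*(37159 + j(-185)) = (-38597/7 + 40674)*(37159 - 185) = (246121/7)*36974 = 1300011122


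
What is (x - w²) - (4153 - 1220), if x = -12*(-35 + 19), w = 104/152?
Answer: -989670/361 ≈ -2741.5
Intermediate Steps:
w = 13/19 (w = 104*(1/152) = 13/19 ≈ 0.68421)
x = 192 (x = -12*(-16) = 192)
(x - w²) - (4153 - 1220) = (192 - (13/19)²) - (4153 - 1220) = (192 - 1*169/361) - 1*2933 = (192 - 169/361) - 2933 = 69143/361 - 2933 = -989670/361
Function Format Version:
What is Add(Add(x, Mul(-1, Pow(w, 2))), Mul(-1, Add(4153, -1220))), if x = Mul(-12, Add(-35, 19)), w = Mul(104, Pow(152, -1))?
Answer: Rational(-989670, 361) ≈ -2741.5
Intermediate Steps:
w = Rational(13, 19) (w = Mul(104, Rational(1, 152)) = Rational(13, 19) ≈ 0.68421)
x = 192 (x = Mul(-12, -16) = 192)
Add(Add(x, Mul(-1, Pow(w, 2))), Mul(-1, Add(4153, -1220))) = Add(Add(192, Mul(-1, Pow(Rational(13, 19), 2))), Mul(-1, Add(4153, -1220))) = Add(Add(192, Mul(-1, Rational(169, 361))), Mul(-1, 2933)) = Add(Add(192, Rational(-169, 361)), -2933) = Add(Rational(69143, 361), -2933) = Rational(-989670, 361)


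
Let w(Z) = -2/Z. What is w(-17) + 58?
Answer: 988/17 ≈ 58.118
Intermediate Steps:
w(-17) + 58 = -2/(-17) + 58 = -2*(-1/17) + 58 = 2/17 + 58 = 988/17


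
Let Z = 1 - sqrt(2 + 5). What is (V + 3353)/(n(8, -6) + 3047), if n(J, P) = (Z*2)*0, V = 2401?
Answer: 5754/3047 ≈ 1.8884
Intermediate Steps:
Z = 1 - sqrt(7) ≈ -1.6458
n(J, P) = 0 (n(J, P) = ((1 - sqrt(7))*2)*0 = (2 - 2*sqrt(7))*0 = 0)
(V + 3353)/(n(8, -6) + 3047) = (2401 + 3353)/(0 + 3047) = 5754/3047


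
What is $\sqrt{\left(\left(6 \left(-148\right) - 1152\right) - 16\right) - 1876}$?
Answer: $2 i \sqrt{983} \approx 62.706 i$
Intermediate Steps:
$\sqrt{\left(\left(6 \left(-148\right) - 1152\right) - 16\right) - 1876} = \sqrt{\left(\left(-888 - 1152\right) - 16\right) - 1876} = \sqrt{\left(-2040 - 16\right) - 1876} = \sqrt{-2056 - 1876} = \sqrt{-3932} = 2 i \sqrt{983}$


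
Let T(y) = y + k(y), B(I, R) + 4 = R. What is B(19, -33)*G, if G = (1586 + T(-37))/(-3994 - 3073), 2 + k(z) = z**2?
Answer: 2916/191 ≈ 15.267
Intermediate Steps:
k(z) = -2 + z**2
B(I, R) = -4 + R
T(y) = -2 + y + y**2 (T(y) = y + (-2 + y**2) = -2 + y + y**2)
G = -2916/7067 (G = (1586 + (-2 - 37 + (-37)**2))/(-3994 - 3073) = (1586 + (-2 - 37 + 1369))/(-7067) = (1586 + 1330)*(-1/7067) = 2916*(-1/7067) = -2916/7067 ≈ -0.41262)
B(19, -33)*G = (-4 - 33)*(-2916/7067) = -37*(-2916/7067) = 2916/191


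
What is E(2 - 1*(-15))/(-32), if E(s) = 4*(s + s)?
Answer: -17/4 ≈ -4.2500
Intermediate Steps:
E(s) = 8*s (E(s) = 4*(2*s) = 8*s)
E(2 - 1*(-15))/(-32) = (8*(2 - 1*(-15)))/(-32) = (8*(2 + 15))*(-1/32) = (8*17)*(-1/32) = 136*(-1/32) = -17/4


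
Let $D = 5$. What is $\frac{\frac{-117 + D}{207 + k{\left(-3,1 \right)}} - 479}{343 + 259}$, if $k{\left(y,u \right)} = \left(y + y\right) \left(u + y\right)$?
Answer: $- \frac{105013}{131838} \approx -0.79653$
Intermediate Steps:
$k{\left(y,u \right)} = 2 y \left(u + y\right)$
$\frac{\frac{-117 + D}{207 + k{\left(-3,1 \right)}} - 479}{343 + 259} = \frac{\frac{-117 + 5}{207 + 2 \left(-3\right) \left(1 - 3\right)} - 479}{343 + 259} = \frac{- \frac{112}{207 + 2 \left(-3\right) \left(-2\right)} - 479}{602} = \left(- \frac{112}{207 + 12} - 479\right) \frac{1}{602} = \left(- \frac{112}{219} - 479\right) \frac{1}{602} = \left(- \frac{105013}{219}\right) \frac{1}{602} = - \frac{105013}{131838}$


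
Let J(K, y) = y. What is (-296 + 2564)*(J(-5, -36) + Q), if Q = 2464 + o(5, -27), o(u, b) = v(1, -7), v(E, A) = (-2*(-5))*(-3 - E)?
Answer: 5415984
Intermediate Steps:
v(E, A) = -30 - 10*E (v(E, A) = 10*(-3 - E) = -30 - 10*E)
o(u, b) = -40 (o(u, b) = -30 - 10*1 = -30 - 10 = -40)
Q = 2424 (Q = 2464 - 40 = 2424)
(-296 + 2564)*(J(-5, -36) + Q) = (-296 + 2564)*(-36 + 2424) = 2268*2388 = 5415984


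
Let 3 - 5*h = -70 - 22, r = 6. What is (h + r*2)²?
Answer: 961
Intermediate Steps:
h = 19 (h = ⅗ - (-70 - 22)/5 = ⅗ - ⅕*(-92) = ⅗ + 92/5 = 19)
(h + r*2)² = (19 + 6*2)² = (19 + 12)² = 31² = 961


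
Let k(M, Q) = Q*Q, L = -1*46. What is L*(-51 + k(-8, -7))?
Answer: 92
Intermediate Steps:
L = -46
k(M, Q) = Q**2
L*(-51 + k(-8, -7)) = -46*(-51 + (-7)**2) = -46*(-51 + 49) = -46*(-2) = 92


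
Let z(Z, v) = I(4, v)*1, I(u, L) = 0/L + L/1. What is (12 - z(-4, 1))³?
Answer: 1331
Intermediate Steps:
I(u, L) = L (I(u, L) = 0 + L*1 = 0 + L = L)
z(Z, v) = v (z(Z, v) = v*1 = v)
(12 - z(-4, 1))³ = (12 - 1*1)³ = (12 - 1)³ = 11³ = 1331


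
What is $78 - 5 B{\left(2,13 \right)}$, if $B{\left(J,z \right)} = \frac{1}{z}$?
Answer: $\frac{1009}{13} \approx 77.615$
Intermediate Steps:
$78 - 5 B{\left(2,13 \right)} = 78 - \frac{5}{13} = \frac{1009}{13}$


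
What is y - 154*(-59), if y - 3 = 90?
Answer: 9179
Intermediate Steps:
y = 93 (y = 3 + 90 = 93)
y - 154*(-59) = 93 - 154*(-59) = 93 + 9086 = 9179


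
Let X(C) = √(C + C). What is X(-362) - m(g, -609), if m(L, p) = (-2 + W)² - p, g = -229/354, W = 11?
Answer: -690 + 2*I*√181 ≈ -690.0 + 26.907*I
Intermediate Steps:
g = -229/354 (g = -229*1/354 = -229/354 ≈ -0.64689)
X(C) = √2*√C (X(C) = √(2*C) = √2*√C)
m(L, p) = 81 - p (m(L, p) = (-2 + 11)² - p = 9² - p = 81 - p)
X(-362) - m(g, -609) = √2*√(-362) - (81 - 1*(-609)) = √2*(I*√362) - (81 + 609) = 2*I*√181 - 1*690 = 2*I*√181 - 690 = -690 + 2*I*√181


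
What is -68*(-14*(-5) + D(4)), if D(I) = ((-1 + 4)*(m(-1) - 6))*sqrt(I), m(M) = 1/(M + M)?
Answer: -2108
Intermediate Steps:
m(M) = 1/(2*M)
D(I) = -39*sqrt(I)/2 (D(I) = ((-1 + 4)*((1/2)/(-1) - 6))*sqrt(I) = (3*((1/2)*(-1) - 6))*sqrt(I) = (3*(-1/2 - 6))*sqrt(I) = (3*(-13/2))*sqrt(I) = -39*sqrt(I)/2)
-68*(-14*(-5) + D(4)) = -68*(-14*(-5) - 39*sqrt(4)/2) = -68*(70 - 39/2*2) = -68*(70 - 39) = -68*31 = -2108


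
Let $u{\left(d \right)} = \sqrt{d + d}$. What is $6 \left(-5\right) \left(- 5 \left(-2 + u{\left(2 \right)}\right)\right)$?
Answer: $0$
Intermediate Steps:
$u{\left(d \right)} = \sqrt{2} \sqrt{d}$ ($u{\left(d \right)} = \sqrt{2 d} = \sqrt{2} \sqrt{d}$)
$6 \left(-5\right) \left(- 5 \left(-2 + u{\left(2 \right)}\right)\right) = 6 \left(-5\right) \left(- 5 \left(-2 + \sqrt{2} \sqrt{2}\right)\right) = - 30 \left(- 5 \left(-2 + 2\right)\right) = - 30 \left(\left(-5\right) 0\right) = \left(-30\right) 0 = 0$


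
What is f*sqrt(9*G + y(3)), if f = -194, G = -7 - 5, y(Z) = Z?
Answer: -194*I*sqrt(105) ≈ -1987.9*I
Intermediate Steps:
G = -12
f*sqrt(9*G + y(3)) = -194*sqrt(9*(-12) + 3) = -194*sqrt(-108 + 3) = -194*I*sqrt(105)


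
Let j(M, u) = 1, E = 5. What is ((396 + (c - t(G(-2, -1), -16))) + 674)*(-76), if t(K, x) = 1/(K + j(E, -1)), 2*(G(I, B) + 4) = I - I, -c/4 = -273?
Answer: -493012/3 ≈ -1.6434e+5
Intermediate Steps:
c = 1092 (c = -4*(-273) = 1092)
G(I, B) = -4 (G(I, B) = -4 + (I - I)/2 = -4 + (½)*0 = -4 + 0 = -4)
t(K, x) = 1/(1 + K) (t(K, x) = 1/(K + 1) = 1/(1 + K))
((396 + (c - t(G(-2, -1), -16))) + 674)*(-76) = ((396 + (1092 - 1/(1 - 4))) + 674)*(-76) = ((396 + (1092 - 1/(-3))) + 674)*(-76) = ((396 + (1092 - 1*(-⅓))) + 674)*(-76) = ((396 + (1092 + ⅓)) + 674)*(-76) = ((396 + 3277/3) + 674)*(-76) = (4465/3 + 674)*(-76) = (6487/3)*(-76) = -493012/3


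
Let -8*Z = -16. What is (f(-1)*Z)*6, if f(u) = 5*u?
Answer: -60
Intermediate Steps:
Z = 2 (Z = -⅛*(-16) = 2)
(f(-1)*Z)*6 = ((5*(-1))*2)*6 = -5*2*6 = -10*6 = -60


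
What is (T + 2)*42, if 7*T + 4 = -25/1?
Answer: -90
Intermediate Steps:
T = -29/7 (T = -4/7 + (-25/1)/7 = -4/7 + (-25*1)/7 = -4/7 + (⅐)*(-25) = -4/7 - 25/7 = -29/7 ≈ -4.1429)
(T + 2)*42 = (-29/7 + 2)*42 = -15/7*42 = -90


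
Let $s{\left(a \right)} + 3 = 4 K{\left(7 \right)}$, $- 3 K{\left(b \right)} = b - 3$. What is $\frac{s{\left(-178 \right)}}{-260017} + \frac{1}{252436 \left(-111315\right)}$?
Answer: $\frac{78055228161}{2435485055642260} \approx 3.2049 \cdot 10^{-5}$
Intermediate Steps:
$K{\left(b \right)} = 1 - \frac{b}{3}$ ($K{\left(b \right)} = - \frac{b - 3}{3} = - \frac{-3 + b}{3} = 1 - \frac{b}{3}$)
$s{\left(a \right)} = - \frac{25}{3}$ ($s{\left(a \right)} = -3 + 4 \left(1 - \frac{7}{3}\right) = -3 + 4 \left(- \frac{4}{3}\right) = -3 - \frac{16}{3} = - \frac{25}{3}$)
$\frac{s{\left(-178 \right)}}{-260017} + \frac{1}{252436 \left(-111315\right)} = - \frac{25}{3 \left(-260017\right)} + \frac{1}{252436 \left(-111315\right)} = \left(- \frac{25}{3}\right) \left(- \frac{1}{260017}\right) + \frac{1}{252436} \left(- \frac{1}{111315}\right) = \frac{25}{780051} - \frac{1}{28099913340} = \frac{78055228161}{2435485055642260}$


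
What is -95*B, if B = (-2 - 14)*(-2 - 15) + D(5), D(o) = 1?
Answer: -25935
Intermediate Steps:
B = 273 (B = (-2 - 14)*(-2 - 15) + 1 = -16*(-17) + 1 = 272 + 1 = 273)
-95*B = -95*273 = -25935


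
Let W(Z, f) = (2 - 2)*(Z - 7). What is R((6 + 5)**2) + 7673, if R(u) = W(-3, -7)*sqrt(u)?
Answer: 7673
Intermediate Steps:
W(Z, f) = 0 (W(Z, f) = 0*(-7 + Z) = 0)
R(u) = 0 (R(u) = 0*sqrt(u) = 0)
R((6 + 5)**2) + 7673 = 0 + 7673 = 7673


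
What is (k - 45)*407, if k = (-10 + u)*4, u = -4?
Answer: -41107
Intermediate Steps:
k = -56 (k = (-10 - 4)*4 = -14*4 = -56)
(k - 45)*407 = (-56 - 45)*407 = -101*407 = -41107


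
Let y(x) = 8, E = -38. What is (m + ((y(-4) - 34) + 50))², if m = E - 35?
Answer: 2401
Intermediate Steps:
m = -73 (m = -38 - 35 = -73)
(m + ((y(-4) - 34) + 50))² = (-73 + ((8 - 34) + 50))² = (-73 + (-26 + 50))² = (-73 + 24)² = (-49)² = 2401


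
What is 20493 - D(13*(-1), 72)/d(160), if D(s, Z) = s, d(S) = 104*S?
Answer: 26231041/1280 ≈ 20493.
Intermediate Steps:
20493 - D(13*(-1), 72)/d(160) = 20493 - 13*(-1)/(104*160) = 20493 - (-13)/16640 = 20493 - 1*(-1/1280) = 20493 + 1/1280 = 26231041/1280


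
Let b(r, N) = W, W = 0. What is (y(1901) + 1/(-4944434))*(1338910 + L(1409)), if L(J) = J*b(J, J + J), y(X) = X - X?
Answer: -669455/2472217 ≈ -0.27079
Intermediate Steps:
b(r, N) = 0
y(X) = 0
L(J) = 0 (L(J) = J*0 = 0)
(y(1901) + 1/(-4944434))*(1338910 + L(1409)) = (0 + 1/(-4944434))*(1338910 + 0) = (0 - 1/4944434)*1338910 = -1/4944434*1338910 = -669455/2472217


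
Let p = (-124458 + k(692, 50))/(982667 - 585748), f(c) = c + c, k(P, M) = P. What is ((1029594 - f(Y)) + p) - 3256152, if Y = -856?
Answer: -883083773240/396919 ≈ -2.2248e+6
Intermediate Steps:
f(c) = 2*c
p = -123766/396919 (p = (-124458 + 692)/(982667 - 585748) = -123766/396919 ≈ -0.31182)
((1029594 - f(Y)) + p) - 3256152 = ((1029594 - 2*(-856)) - 123766/396919) - 3256152 = ((1029594 - 1*(-1712)) - 123766/396919) - 3256152 = ((1029594 + 1712) - 123766/396919) - 3256152 = (1031306 - 123766/396919) - 3256152 = 409344822448/396919 - 3256152 = -883083773240/396919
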